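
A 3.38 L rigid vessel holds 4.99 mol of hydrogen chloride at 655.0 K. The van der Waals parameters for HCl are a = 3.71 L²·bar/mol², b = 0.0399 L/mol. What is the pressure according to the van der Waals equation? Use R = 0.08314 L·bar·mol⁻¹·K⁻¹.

P ≈ 77.34 bar

P = nRT/(V − nb) − a n²/V²
nRT/(V − nb) = (4.99)(0.08314)(655.0)/(3.38 − 4.99×0.0399) = 271.74/3.1809 = 85.429 bar
a n²/V² = (3.71)(4.99)²/(3.38)² = 8.0861 bar
P = 85.429 − 8.0861 = 77.34 bar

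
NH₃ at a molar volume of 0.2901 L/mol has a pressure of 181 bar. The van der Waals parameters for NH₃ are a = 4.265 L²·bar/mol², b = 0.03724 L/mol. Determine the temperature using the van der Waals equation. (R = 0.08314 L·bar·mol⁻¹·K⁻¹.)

T ≈ 704.6 K

T = (P + a/V_m²)(V_m − b)/R
P + a/V_m² = 181 + 4.265/(0.2901)² = 231.68 bar
V_m − b = 0.2901 − 0.03724 = 0.25286 L/mol
T = (231.68)(0.25286)/0.08314 = 704.6 K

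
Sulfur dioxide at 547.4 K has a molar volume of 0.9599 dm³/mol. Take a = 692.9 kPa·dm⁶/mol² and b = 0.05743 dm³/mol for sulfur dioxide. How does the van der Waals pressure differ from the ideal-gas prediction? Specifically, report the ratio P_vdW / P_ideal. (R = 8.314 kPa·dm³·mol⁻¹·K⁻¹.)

Ideal: P_ideal = RT/V_m = (8.314)(547.4)/0.9599 = 4741.21 kPa
vdW: P = RT/(V_m − b) − a/V_m² = 4551.08/0.902470 − 692.9/0.921408 = 5042.92 − 752.001 = 4290.92 kPa
Ratio = 4290.92/4741.21 = 0.9050

P_vdW / P_ideal ≈ 0.9050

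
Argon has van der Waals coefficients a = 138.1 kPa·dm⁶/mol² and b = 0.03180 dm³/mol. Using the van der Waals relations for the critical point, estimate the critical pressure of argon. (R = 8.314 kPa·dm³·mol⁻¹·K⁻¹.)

P_c ≈ 5058 kPa

For a van der Waals gas, P_c = a/(27b²).
P_c = 138.1/(27×(0.03180)²) = 138.1/0.027303 = 5058 kPa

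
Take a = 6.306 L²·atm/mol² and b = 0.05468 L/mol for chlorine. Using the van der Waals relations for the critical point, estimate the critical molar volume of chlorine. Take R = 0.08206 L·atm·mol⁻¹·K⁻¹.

V_m,c ≈ 0.1640 L/mol

For a van der Waals gas, V_m,c = 3b.
V_m,c = 3×0.05468 = 0.1640 L/mol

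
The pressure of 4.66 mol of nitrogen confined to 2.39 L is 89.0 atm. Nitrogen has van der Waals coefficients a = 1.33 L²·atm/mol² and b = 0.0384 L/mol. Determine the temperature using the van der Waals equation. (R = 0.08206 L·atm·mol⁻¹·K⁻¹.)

T ≈ 543.8 K

T = (P + a n²/V²)(V − nb)/(nR)
P + a n²/V² = 89.0 + (1.33)(4.66)²/(2.39)² = 94.056 atm
V − nb = 2.39 − (4.66)(0.0384) = 2.2111 L
T = (94.056)(2.2111)/((4.66)(0.08206)) = 543.8 K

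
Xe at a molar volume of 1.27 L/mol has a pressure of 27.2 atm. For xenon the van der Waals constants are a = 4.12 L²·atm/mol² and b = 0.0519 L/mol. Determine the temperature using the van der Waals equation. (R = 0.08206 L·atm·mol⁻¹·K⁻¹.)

T = (P + a/V_m²)(V_m − b)/R
P + a/V_m² = 27.2 + 4.12/(1.27)² = 29.754 atm
V_m − b = 1.27 − 0.0519 = 1.2181 L/mol
T = (29.754)(1.2181)/0.08206 = 441.7 K

T ≈ 441.7 K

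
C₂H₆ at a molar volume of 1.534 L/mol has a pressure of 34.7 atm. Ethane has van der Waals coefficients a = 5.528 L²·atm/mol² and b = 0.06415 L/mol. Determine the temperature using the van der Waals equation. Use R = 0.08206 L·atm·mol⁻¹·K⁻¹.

T ≈ 663.6 K

T = (P + a/V_m²)(V_m − b)/R
P + a/V_m² = 34.7 + 5.528/(1.534)² = 37.049 atm
V_m − b = 1.534 − 0.06415 = 1.4699 L/mol
T = (37.049)(1.4699)/0.08206 = 663.6 K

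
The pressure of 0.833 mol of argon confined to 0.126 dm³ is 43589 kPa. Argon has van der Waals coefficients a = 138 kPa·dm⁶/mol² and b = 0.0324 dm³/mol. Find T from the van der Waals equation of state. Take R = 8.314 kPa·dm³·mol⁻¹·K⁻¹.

T = (P + a n²/V²)(V − nb)/(nR)
P + a n²/V² = 43589 + (138)(0.833)²/(0.126)² = 49621 kPa
V − nb = 0.126 − (0.833)(0.0324) = 0.099011 dm³
T = (49621)(0.099011)/((0.833)(8.314)) = 709.4 K

T ≈ 709.4 K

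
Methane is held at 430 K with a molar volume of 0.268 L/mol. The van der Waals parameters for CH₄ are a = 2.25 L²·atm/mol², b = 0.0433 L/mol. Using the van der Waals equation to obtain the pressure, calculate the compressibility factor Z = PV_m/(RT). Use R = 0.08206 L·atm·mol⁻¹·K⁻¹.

P = RT/(V_m − b) − a/V_m² = (0.08206)(430)/(0.268 − 0.0433) − 2.25/(0.268)²
  = 35.286/0.22470 − 31.327 = 157.04 − 31.327 = 125.71 atm
Z = PV_m/(RT) = (125.71)(0.268)/((0.08206)(430)) = 33.690/35.286 = 0.9548

Z ≈ 0.9548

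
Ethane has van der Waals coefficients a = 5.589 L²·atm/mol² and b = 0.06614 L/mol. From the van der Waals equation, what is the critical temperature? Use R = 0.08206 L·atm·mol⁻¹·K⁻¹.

T_c ≈ 305.1 K

For a van der Waals gas, T_c = 8a/(27Rb).
T_c = 8×5.589/(27×0.08206×0.06614) = 44.712/0.14654 = 305.1 K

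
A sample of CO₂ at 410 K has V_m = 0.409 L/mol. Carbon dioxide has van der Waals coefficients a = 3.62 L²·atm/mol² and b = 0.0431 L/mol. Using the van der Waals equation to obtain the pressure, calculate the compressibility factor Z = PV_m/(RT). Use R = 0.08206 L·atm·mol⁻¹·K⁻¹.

Z ≈ 0.8547

P = RT/(V_m − b) − a/V_m² = (0.08206)(410)/(0.409 − 0.0431) − 3.62/(0.409)²
  = 33.645/0.36590 − 21.640 = 91.951 − 21.640 = 70.311 atm
Z = PV_m/(RT) = (70.311)(0.409)/((0.08206)(410)) = 28.757/33.645 = 0.8547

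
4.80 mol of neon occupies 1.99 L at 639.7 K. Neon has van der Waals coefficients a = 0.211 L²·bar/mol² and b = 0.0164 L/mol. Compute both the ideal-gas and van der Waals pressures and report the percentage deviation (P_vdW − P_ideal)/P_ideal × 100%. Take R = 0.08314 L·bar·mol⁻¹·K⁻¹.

Ideal: P_ideal = nRT/V = (4.80)(0.08314)(639.7)/1.99 = 128.285 bar
vdW: P = nRT/(V − nb) − a n²/V² = 255.286/1.91128 − 4.86144/3.96010 = 133.568 − 1.22761 = 132.340 bar
% deviation = (132.340 − 128.285)/128.285 × 100% = 3.16%

3.16 %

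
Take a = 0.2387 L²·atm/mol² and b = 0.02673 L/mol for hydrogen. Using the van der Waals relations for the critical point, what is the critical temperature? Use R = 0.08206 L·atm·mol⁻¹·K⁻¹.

For a van der Waals gas, T_c = 8a/(27Rb).
T_c = 8×0.2387/(27×0.08206×0.02673) = 1.9096/0.059224 = 32.24 K

T_c ≈ 32.24 K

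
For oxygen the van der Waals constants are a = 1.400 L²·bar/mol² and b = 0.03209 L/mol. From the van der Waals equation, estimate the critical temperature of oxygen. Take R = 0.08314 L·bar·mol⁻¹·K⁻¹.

T_c ≈ 155.5 K

For a van der Waals gas, T_c = 8a/(27Rb).
T_c = 8×1.400/(27×0.08314×0.03209) = 11.200/0.072035 = 155.5 K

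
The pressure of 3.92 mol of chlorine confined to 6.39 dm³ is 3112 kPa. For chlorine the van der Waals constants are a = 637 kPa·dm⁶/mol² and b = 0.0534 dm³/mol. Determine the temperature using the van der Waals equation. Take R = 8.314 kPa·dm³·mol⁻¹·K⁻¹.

T = (P + a n²/V²)(V − nb)/(nR)
P + a n²/V² = 3112 + (637)(3.92)²/(6.39)² = 3351.7 kPa
V − nb = 6.39 − (3.92)(0.0534) = 6.1807 dm³
T = (3351.7)(6.1807)/((3.92)(8.314)) = 635.6 K

T ≈ 635.6 K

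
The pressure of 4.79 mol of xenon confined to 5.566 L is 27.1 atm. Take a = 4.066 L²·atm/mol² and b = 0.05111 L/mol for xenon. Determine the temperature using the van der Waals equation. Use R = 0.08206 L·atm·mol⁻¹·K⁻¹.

T = (P + a n²/V²)(V − nb)/(nR)
P + a n²/V² = 27.1 + (4.066)(4.79)²/(5.566)² = 30.111 atm
V − nb = 5.566 − (4.79)(0.05111) = 5.3212 L
T = (30.111)(5.3212)/((4.79)(0.08206)) = 407.6 K

T ≈ 407.6 K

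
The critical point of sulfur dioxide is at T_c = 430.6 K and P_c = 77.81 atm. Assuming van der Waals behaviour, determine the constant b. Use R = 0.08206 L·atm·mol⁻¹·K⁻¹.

From T_c = 8a/(27Rb) and P_c = a/(27b²): b = R T_c/(8 P_c).
b = (0.08206)(430.6)/(8×77.81) = 35.335/622.48 = 0.05676 L/mol

b ≈ 0.05676 L/mol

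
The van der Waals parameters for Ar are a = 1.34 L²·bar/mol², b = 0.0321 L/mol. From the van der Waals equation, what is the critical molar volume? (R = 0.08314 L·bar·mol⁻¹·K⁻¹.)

V_m,c ≈ 0.09630 L/mol

For a van der Waals gas, V_m,c = 3b.
V_m,c = 3×0.0321 = 0.09630 L/mol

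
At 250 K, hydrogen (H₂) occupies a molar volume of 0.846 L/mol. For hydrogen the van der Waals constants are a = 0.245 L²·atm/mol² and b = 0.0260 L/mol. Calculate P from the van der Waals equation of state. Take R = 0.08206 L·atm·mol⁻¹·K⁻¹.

P = RT/(V_m − b) − a/V_m²
RT/(V_m − b) = (0.08206)(250)/(0.846 − 0.0260) = 20.515/0.82000 = 25.018 atm
a/V_m² = 0.245/(0.846)² = 0.34231 atm
P = 25.018 − 0.34231 = 24.68 atm

P ≈ 24.68 atm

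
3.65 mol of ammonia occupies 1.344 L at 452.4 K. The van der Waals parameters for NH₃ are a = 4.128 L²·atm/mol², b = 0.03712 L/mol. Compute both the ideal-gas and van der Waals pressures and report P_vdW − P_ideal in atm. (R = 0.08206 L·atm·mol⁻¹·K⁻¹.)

Ideal: P_ideal = nRT/V = (3.65)(0.08206)(452.4)/1.344 = 100.820 atm
vdW: P = nRT/(V − nb) − a n²/V² = 135.502/1.20851 − 54.9953/1.80634 = 112.123 − 30.4457 = 81.677 atm
ΔP = 81.677 − 100.820 = -19.14 atm

ΔP ≈ -19.14 atm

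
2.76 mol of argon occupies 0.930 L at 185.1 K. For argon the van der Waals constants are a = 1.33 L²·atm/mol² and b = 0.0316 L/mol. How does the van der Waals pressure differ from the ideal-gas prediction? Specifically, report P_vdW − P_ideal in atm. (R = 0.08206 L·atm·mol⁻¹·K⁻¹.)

Ideal: P_ideal = nRT/V = (2.76)(0.08206)(185.1)/0.930 = 45.0779 atm
vdW: P = nRT/(V − nb) − a n²/V² = 41.9225/0.842784 − 10.1314/0.864900 = 49.7429 − 11.7140 = 38.0289 atm
ΔP = 38.0289 − 45.0779 = -7.049 atm

ΔP ≈ -7.049 atm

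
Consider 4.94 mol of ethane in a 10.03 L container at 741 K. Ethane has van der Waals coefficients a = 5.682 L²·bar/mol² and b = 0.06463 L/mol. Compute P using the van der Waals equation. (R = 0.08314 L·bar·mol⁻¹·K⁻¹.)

P = nRT/(V − nb) − a n²/V²
nRT/(V − nb) = (4.94)(0.08314)(741)/(10.03 − 4.94×0.06463) = 304.34/9.7107 = 31.341 bar
a n²/V² = (5.682)(4.94)²/(10.03)² = 1.3783 bar
P = 31.341 − 1.3783 = 29.96 bar

P ≈ 29.96 bar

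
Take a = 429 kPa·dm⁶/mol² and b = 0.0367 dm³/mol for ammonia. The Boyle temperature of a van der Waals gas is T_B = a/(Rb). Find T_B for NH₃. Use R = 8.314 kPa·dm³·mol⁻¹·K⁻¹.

T_B ≈ 1406 K

For a van der Waals gas the second virial coefficient B₂ = b − a/(RT) vanishes at T_B = a/(Rb).
T_B = 429/(8.314×0.0367) = 429/0.30512 = 1406 K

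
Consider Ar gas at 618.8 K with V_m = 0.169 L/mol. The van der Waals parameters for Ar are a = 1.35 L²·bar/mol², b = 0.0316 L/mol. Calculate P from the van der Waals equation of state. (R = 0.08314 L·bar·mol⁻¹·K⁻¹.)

P ≈ 327.2 bar

P = RT/(V_m − b) − a/V_m²
RT/(V_m − b) = (0.08314)(618.8)/(0.169 − 0.0316) = 51.447/0.13740 = 374.43 bar
a/V_m² = 1.35/(0.169)² = 47.267 bar
P = 374.43 − 47.267 = 327.2 bar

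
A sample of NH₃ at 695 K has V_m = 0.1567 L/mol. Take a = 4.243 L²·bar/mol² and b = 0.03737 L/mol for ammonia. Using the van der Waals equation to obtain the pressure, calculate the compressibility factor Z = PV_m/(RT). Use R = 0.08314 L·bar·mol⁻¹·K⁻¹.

P = RT/(V_m − b) − a/V_m² = (0.08314)(695)/(0.1567 − 0.03737) − 4.243/(0.1567)²
  = 57.782/0.11933 − 172.80 = 484.22 − 172.80 = 311.42 bar
Z = PV_m/(RT) = (311.42)(0.1567)/((0.08314)(695)) = 48.800/57.782 = 0.8446

Z ≈ 0.8446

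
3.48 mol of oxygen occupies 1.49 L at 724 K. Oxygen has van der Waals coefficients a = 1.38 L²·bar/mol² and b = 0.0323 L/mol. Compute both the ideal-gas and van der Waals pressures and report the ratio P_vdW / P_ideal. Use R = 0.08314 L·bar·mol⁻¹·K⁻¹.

Ideal: P_ideal = nRT/V = (3.48)(0.08314)(724)/1.49 = 140.586 bar
vdW: P = nRT/(V − nb) − a n²/V² = 209.473/1.37760 − 16.7124/2.22010 = 152.056 − 7.52777 = 144.528 bar
Ratio = 144.528/140.586 = 1.028

P_vdW / P_ideal ≈ 1.028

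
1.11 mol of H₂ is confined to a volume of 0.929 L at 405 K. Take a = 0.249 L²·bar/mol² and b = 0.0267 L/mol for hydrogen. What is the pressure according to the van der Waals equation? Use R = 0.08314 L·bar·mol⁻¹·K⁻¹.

P = nRT/(V − nb) − a n²/V²
nRT/(V − nb) = (1.11)(0.08314)(405)/(0.929 − 1.11×0.0267) = 37.376/0.89936 = 41.558 bar
a n²/V² = (0.249)(1.11)²/(0.929)² = 0.35548 bar
P = 41.558 − 0.35548 = 41.20 bar

P ≈ 41.20 bar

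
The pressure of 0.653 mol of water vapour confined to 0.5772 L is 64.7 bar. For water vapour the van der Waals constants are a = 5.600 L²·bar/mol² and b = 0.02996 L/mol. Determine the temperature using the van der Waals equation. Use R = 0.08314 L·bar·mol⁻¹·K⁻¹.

T ≈ 738.2 K

T = (P + a n²/V²)(V − nb)/(nR)
P + a n²/V² = 64.7 + (5.600)(0.653)²/(0.5772)² = 71.867 bar
V − nb = 0.5772 − (0.653)(0.02996) = 0.55764 L
T = (71.867)(0.55764)/((0.653)(0.08314)) = 738.2 K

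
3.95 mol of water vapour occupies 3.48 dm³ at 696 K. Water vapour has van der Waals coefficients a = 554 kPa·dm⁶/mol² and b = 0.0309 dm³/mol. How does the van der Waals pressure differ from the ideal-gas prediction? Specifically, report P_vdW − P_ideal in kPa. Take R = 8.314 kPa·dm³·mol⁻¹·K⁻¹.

Ideal: P_ideal = nRT/V = (3.95)(8.314)(696)/3.48 = 6568.06 kPa
vdW: P = nRT/(V − nb) − a n²/V² = 22856.8/3.35795 − 8643.79/12.1104 = 6806.77 − 713.749 = 6093.02 kPa
ΔP = 6093.02 − 6568.06 = -475.0 kPa

ΔP ≈ -475.0 kPa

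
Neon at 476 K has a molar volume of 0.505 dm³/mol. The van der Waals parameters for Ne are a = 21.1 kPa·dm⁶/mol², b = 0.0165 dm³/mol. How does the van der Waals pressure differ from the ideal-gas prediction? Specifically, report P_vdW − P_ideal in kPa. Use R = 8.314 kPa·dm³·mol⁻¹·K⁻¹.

ΔP ≈ 182.0 kPa

Ideal: P_ideal = RT/V_m = (8.314)(476)/0.505 = 7836.56 kPa
vdW: P = RT/(V_m − b) − a/V_m² = 3957.46/0.488500 − 21.1/0.255025 = 8101.25 − 82.7370 = 8018.51 kPa
ΔP = 8018.51 − 7836.56 = 182.0 kPa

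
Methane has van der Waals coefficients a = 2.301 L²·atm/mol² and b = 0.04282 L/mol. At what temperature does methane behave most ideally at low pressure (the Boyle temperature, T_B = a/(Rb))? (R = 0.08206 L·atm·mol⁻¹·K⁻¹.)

For a van der Waals gas the second virial coefficient B₂ = b − a/(RT) vanishes at T_B = a/(Rb).
T_B = 2.301/(0.08206×0.04282) = 2.301/0.0035138 = 654.8 K

T_B ≈ 654.8 K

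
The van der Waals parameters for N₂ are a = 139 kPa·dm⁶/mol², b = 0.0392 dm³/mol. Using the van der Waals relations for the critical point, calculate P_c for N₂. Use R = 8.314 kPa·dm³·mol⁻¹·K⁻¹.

For a van der Waals gas, P_c = a/(27b²).
P_c = 139/(27×(0.0392)²) = 139/0.041489 = 3350 kPa

P_c ≈ 3350 kPa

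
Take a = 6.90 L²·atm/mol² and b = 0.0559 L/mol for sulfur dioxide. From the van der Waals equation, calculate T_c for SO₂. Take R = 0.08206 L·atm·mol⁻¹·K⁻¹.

T_c ≈ 445.7 K

For a van der Waals gas, T_c = 8a/(27Rb).
T_c = 8×6.90/(27×0.08206×0.0559) = 55.200/0.12385 = 445.7 K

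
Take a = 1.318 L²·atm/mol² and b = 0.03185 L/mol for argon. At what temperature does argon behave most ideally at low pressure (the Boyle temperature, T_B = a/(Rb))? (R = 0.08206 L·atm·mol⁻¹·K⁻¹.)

T_B ≈ 504.3 K

For a van der Waals gas the second virial coefficient B₂ = b − a/(RT) vanishes at T_B = a/(Rb).
T_B = 1.318/(0.08206×0.03185) = 1.318/0.0026136 = 504.3 K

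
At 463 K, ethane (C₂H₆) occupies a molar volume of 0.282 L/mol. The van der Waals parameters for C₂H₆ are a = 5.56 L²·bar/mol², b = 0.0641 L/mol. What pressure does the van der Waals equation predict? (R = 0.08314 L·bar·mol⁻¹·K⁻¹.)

P = RT/(V_m − b) − a/V_m²
RT/(V_m − b) = (0.08314)(463)/(0.282 − 0.0641) = 38.494/0.21790 = 176.66 bar
a/V_m² = 5.56/(0.282)² = 69.916 bar
P = 176.66 − 69.916 = 106.7 bar

P ≈ 106.7 bar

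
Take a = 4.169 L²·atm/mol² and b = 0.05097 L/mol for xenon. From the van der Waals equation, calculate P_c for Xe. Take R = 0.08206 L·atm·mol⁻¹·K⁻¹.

For a van der Waals gas, P_c = a/(27b²).
P_c = 4.169/(27×(0.05097)²) = 4.169/0.070144 = 59.43 atm

P_c ≈ 59.43 atm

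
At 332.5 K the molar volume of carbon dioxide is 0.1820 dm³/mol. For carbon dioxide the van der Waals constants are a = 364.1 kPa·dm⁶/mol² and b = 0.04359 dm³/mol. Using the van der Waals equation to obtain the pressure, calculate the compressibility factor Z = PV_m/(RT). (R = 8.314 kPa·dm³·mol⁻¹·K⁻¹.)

P = RT/(V_m − b) − a/V_m² = (8.314)(332.5)/(0.1820 − 0.04359) − 364.1/(0.1820)²
  = 2764.4/0.13841 − 10992 = 19973 − 10992 = 8981 kPa
Z = PV_m/(RT) = (8981)(0.1820)/((8.314)(332.5)) = 1634.5/2764.4 = 0.5913

Z ≈ 0.5913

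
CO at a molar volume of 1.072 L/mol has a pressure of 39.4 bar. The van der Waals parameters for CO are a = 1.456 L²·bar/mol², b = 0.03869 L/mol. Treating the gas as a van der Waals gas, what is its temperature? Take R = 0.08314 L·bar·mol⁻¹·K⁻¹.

T ≈ 505.4 K

T = (P + a/V_m²)(V_m − b)/R
P + a/V_m² = 39.4 + 1.456/(1.072)² = 40.667 bar
V_m − b = 1.072 − 0.03869 = 1.0333 L/mol
T = (40.667)(1.0333)/0.08314 = 505.4 K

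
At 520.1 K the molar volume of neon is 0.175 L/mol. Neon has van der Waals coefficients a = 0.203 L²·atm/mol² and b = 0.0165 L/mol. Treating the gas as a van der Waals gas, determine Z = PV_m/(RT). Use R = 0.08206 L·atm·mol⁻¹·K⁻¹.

Z ≈ 1.077

P = RT/(V_m − b) − a/V_m² = (0.08206)(520.1)/(0.175 − 0.0165) − 0.203/(0.175)²
  = 42.679/0.15850 − 6.6286 = 269.27 − 6.6286 = 262.64 atm
Z = PV_m/(RT) = (262.64)(0.175)/((0.08206)(520.1)) = 45.962/42.679 = 1.077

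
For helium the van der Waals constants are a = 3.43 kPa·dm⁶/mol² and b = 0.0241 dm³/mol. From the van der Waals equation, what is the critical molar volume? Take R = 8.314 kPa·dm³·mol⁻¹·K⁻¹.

For a van der Waals gas, V_m,c = 3b.
V_m,c = 3×0.0241 = 0.07230 dm³/mol

V_m,c ≈ 0.07230 dm³/mol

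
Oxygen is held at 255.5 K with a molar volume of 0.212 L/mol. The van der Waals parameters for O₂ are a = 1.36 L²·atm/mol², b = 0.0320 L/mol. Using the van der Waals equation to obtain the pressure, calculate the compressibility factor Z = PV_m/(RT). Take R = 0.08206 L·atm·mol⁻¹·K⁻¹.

P = RT/(V_m − b) − a/V_m² = (0.08206)(255.5)/(0.212 − 0.0320) − 1.36/(0.212)²
  = 20.966/0.18000 − 30.260 = 116.48 − 30.260 = 86.22 atm
Z = PV_m/(RT) = (86.22)(0.212)/((0.08206)(255.5)) = 18.279/20.966 = 0.8718

Z ≈ 0.8718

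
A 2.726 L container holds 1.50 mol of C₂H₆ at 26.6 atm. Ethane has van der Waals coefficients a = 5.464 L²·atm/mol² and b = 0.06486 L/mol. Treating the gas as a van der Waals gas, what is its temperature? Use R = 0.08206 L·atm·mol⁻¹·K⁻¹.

T ≈ 603.4 K

T = (P + a n²/V²)(V − nb)/(nR)
P + a n²/V² = 26.6 + (5.464)(1.50)²/(2.726)² = 28.254 atm
V − nb = 2.726 − (1.50)(0.06486) = 2.6287 L
T = (28.254)(2.6287)/((1.50)(0.08206)) = 603.4 K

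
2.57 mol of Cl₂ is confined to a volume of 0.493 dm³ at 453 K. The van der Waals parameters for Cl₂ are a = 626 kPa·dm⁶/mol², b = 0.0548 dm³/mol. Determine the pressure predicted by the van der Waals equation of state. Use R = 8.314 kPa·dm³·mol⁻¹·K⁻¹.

P = nRT/(V − nb) − a n²/V²
nRT/(V − nb) = (2.57)(8.314)(453)/(0.493 − 2.57×0.0548) = 9679.2/0.35216 = 27485 kPa
a n²/V² = (626)(2.57)²/(0.493)² = 17012 kPa
P = 27485 − 17012 = 10473 kPa

P ≈ 10473 kPa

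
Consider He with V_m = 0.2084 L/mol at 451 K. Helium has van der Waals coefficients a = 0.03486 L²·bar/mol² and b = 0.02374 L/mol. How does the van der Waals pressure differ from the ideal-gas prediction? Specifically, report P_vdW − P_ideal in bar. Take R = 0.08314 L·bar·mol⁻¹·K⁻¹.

Ideal: P_ideal = RT/V_m = (0.08314)(451)/0.2084 = 179.924 bar
vdW: P = RT/(V_m − b) − a/V_m² = 37.4961/0.184660 − 0.03486/0.0434306 = 203.055 − 0.802660 = 202.252 bar
ΔP = 202.252 − 179.924 = 22.33 bar

ΔP ≈ 22.33 bar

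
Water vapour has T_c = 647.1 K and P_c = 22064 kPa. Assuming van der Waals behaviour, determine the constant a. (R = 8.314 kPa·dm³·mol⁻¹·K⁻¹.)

a ≈ 553.4 kPa·dm⁶/mol²

From T_c = 8a/(27Rb) and P_c = a/(27b²): a = 27 R² T_c²/(64 P_c).
a = 27×(8.314)²×(647.1)²/(64×22064) = 781495720/1412096 = 553.4 kPa·dm⁶/mol²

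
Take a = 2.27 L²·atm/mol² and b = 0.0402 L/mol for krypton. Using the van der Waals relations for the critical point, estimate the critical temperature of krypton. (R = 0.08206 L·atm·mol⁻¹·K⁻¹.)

For a van der Waals gas, T_c = 8a/(27Rb).
T_c = 8×2.27/(27×0.08206×0.0402) = 18.160/0.089068 = 203.9 K

T_c ≈ 203.9 K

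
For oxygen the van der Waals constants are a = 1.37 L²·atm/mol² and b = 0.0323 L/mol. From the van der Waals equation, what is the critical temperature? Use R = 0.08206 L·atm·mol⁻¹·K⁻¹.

For a van der Waals gas, T_c = 8a/(27Rb).
T_c = 8×1.37/(27×0.08206×0.0323) = 10.960/0.071565 = 153.1 K

T_c ≈ 153.1 K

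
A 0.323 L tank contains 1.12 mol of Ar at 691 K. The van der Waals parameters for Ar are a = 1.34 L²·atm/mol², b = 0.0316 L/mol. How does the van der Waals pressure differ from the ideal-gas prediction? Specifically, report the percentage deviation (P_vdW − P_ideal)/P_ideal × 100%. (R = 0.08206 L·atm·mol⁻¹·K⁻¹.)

4.11 %

Ideal: P_ideal = nRT/V = (1.12)(0.08206)(691)/0.323 = 196.619 atm
vdW: P = nRT/(V − nb) − a n²/V² = 63.5079/0.287608 − 1.68090/0.104329 = 220.814 − 16.1115 = 204.703 atm
% deviation = (204.703 − 196.619)/196.619 × 100% = 4.11%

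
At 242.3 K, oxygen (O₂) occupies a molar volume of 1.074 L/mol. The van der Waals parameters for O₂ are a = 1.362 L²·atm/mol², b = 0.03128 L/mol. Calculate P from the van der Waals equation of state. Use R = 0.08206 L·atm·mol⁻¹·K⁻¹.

P ≈ 17.89 atm

P = RT/(V_m − b) − a/V_m²
RT/(V_m − b) = (0.08206)(242.3)/(1.074 − 0.03128) = 19.883/1.0427 = 19.069 atm
a/V_m² = 1.362/(1.074)² = 1.1808 atm
P = 19.069 − 1.1808 = 17.89 atm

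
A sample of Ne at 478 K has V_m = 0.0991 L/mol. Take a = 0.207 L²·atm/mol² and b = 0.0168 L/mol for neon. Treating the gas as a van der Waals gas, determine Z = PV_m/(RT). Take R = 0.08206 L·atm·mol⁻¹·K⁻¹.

P = RT/(V_m − b) − a/V_m² = (0.08206)(478)/(0.0991 − 0.0168) − 0.207/(0.0991)²
  = 39.225/0.082300 − 21.078 = 476.61 − 21.078 = 455.53 atm
Z = PV_m/(RT) = (455.53)(0.0991)/((0.08206)(478)) = 45.143/39.225 = 1.151

Z ≈ 1.151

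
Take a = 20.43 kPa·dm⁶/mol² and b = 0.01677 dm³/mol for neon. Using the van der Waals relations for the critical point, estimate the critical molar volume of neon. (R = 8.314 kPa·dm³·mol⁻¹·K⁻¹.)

V_m,c ≈ 0.05031 dm³/mol

For a van der Waals gas, V_m,c = 3b.
V_m,c = 3×0.01677 = 0.05031 dm³/mol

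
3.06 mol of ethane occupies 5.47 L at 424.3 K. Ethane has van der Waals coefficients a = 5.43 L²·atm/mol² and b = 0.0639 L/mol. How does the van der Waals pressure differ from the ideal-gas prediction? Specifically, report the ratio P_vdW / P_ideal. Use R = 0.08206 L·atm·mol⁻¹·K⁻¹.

P_vdW / P_ideal ≈ 0.9498

Ideal: P_ideal = nRT/V = (3.06)(0.08206)(424.3)/5.47 = 19.4777 atm
vdW: P = nRT/(V − nb) − a n²/V² = 106.543/5.27447 − 50.8443/29.9209 = 20.1998 − 1.69929 = 18.5005 atm
Ratio = 18.5005/19.4777 = 0.9498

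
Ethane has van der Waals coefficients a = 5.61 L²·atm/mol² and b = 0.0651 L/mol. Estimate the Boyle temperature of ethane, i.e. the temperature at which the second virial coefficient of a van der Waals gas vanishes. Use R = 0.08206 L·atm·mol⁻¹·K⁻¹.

For a van der Waals gas the second virial coefficient B₂ = b − a/(RT) vanishes at T_B = a/(Rb).
T_B = 5.61/(0.08206×0.0651) = 5.61/0.0053421 = 1050 K

T_B ≈ 1050 K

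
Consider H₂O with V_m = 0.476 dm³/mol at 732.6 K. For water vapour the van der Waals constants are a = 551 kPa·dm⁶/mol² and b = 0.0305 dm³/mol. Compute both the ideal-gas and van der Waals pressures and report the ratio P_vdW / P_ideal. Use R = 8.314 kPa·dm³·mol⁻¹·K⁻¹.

P_vdW / P_ideal ≈ 0.8784

Ideal: P_ideal = RT/V_m = (8.314)(732.6)/0.476 = 12795.9 kPa
vdW: P = RT/(V_m − b) − a/V_m² = 6090.84/0.445500 − 551/0.226576 = 13671.9 − 2431.86 = 11240.0 kPa
Ratio = 11240.0/12795.9 = 0.8784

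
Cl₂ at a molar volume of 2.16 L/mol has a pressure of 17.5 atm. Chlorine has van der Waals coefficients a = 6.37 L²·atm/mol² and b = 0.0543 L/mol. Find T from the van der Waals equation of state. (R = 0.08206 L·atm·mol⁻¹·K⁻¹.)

T = (P + a/V_m²)(V_m − b)/R
P + a/V_m² = 17.5 + 6.37/(2.16)² = 18.865 atm
V_m − b = 2.16 − 0.0543 = 2.1057 L/mol
T = (18.865)(2.1057)/0.08206 = 484.1 K

T ≈ 484.1 K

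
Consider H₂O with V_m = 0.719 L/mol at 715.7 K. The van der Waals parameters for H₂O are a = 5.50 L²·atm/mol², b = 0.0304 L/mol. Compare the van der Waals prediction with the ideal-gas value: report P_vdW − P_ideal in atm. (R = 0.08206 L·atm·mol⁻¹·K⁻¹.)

ΔP ≈ -7.033 atm

Ideal: P_ideal = RT/V_m = (0.08206)(715.7)/0.719 = 81.6834 atm
vdW: P = RT/(V_m − b) − a/V_m² = 58.7303/0.688600 − 5.50/0.516961 = 85.2894 − 10.6391 = 74.6503 atm
ΔP = 74.6503 − 81.6834 = -7.033 atm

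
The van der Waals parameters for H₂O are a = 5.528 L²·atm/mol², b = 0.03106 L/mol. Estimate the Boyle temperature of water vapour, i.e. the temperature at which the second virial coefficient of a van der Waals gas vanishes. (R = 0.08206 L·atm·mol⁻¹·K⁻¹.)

T_B ≈ 2169 K

For a van der Waals gas the second virial coefficient B₂ = b − a/(RT) vanishes at T_B = a/(Rb).
T_B = 5.528/(0.08206×0.03106) = 5.528/0.0025488 = 2169 K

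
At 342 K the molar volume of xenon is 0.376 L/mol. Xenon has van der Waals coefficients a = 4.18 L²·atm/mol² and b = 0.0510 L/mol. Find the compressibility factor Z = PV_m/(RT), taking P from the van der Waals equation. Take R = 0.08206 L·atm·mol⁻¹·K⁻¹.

Z ≈ 0.7608

P = RT/(V_m − b) − a/V_m² = (0.08206)(342)/(0.376 − 0.0510) − 4.18/(0.376)²
  = 28.065/0.32500 − 29.567 = 86.354 − 29.567 = 56.787 atm
Z = PV_m/(RT) = (56.787)(0.376)/((0.08206)(342)) = 21.352/28.065 = 0.7608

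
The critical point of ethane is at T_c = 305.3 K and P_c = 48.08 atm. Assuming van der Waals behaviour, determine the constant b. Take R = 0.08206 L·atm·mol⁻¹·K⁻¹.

From T_c = 8a/(27Rb) and P_c = a/(27b²): b = R T_c/(8 P_c).
b = (0.08206)(305.3)/(8×48.08) = 25.053/384.64 = 0.06513 L/mol

b ≈ 0.06513 L/mol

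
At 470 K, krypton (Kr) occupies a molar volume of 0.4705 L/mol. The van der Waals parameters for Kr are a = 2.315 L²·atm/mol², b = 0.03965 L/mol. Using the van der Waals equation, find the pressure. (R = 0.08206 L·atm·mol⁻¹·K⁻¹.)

P = RT/(V_m − b) − a/V_m²
RT/(V_m − b) = (0.08206)(470)/(0.4705 − 0.03965) = 38.568/0.43085 = 89.516 atm
a/V_m² = 2.315/(0.4705)² = 10.458 atm
P = 89.516 − 10.458 = 79.06 atm

P ≈ 79.06 atm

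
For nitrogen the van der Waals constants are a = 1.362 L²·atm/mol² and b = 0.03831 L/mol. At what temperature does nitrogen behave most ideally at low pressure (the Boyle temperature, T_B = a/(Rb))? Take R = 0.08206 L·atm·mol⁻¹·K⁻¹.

For a van der Waals gas the second virial coefficient B₂ = b − a/(RT) vanishes at T_B = a/(Rb).
T_B = 1.362/(0.08206×0.03831) = 1.362/0.0031437 = 433.2 K

T_B ≈ 433.2 K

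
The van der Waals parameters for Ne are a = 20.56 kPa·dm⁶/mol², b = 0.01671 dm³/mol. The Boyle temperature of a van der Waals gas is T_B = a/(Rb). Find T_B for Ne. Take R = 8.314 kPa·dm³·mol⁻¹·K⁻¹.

T_B ≈ 148.0 K

For a van der Waals gas the second virial coefficient B₂ = b − a/(RT) vanishes at T_B = a/(Rb).
T_B = 20.56/(8.314×0.01671) = 20.56/0.13893 = 148.0 K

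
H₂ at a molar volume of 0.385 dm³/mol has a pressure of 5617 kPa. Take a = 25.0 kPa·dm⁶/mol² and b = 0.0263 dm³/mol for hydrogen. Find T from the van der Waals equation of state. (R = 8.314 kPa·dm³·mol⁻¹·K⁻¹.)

T ≈ 249.6 K

T = (P + a/V_m²)(V_m − b)/R
P + a/V_m² = 5617 + 25.0/(0.385)² = 5785.7 kPa
V_m − b = 0.385 − 0.0263 = 0.35870 dm³/mol
T = (5785.7)(0.35870)/8.314 = 249.6 K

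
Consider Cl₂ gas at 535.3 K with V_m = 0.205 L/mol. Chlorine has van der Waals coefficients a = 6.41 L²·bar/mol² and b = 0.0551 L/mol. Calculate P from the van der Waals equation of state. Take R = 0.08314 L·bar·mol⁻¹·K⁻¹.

P ≈ 144.4 bar

P = RT/(V_m − b) − a/V_m²
RT/(V_m − b) = (0.08314)(535.3)/(0.205 − 0.0551) = 44.505/0.14990 = 296.90 bar
a/V_m² = 6.41/(0.205)² = 152.53 bar
P = 296.90 − 152.53 = 144.4 bar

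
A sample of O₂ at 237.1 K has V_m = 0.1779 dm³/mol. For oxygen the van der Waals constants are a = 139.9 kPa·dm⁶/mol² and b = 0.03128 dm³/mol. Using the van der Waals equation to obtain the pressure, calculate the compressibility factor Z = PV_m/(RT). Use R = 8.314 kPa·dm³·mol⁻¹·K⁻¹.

Z ≈ 0.8144

P = RT/(V_m − b) − a/V_m² = (8.314)(237.1)/(0.1779 − 0.03128) − 139.9/(0.1779)²
  = 1971.2/0.14662 − 4420.4 = 13444 − 4420.4 = 9024 kPa
Z = PV_m/(RT) = (9024)(0.1779)/((8.314)(237.1)) = 1605.4/1971.2 = 0.8144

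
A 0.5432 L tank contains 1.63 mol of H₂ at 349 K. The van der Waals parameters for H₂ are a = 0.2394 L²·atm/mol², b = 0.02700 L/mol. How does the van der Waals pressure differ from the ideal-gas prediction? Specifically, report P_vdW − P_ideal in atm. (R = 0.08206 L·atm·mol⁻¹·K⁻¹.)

Ideal: P_ideal = nRT/V = (1.63)(0.08206)(349)/0.5432 = 85.9379 atm
vdW: P = nRT/(V − nb) − a n²/V² = 46.6815/0.499190 − 0.636062/0.295066 = 93.5145 − 2.15566 = 91.3588 atm
ΔP = 91.3588 − 85.9379 = 5.421 atm

ΔP ≈ 5.421 atm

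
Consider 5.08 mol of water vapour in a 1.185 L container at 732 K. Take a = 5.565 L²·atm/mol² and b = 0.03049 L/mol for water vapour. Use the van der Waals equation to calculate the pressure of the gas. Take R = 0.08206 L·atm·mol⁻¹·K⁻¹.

P = nRT/(V − nb) − a n²/V²
nRT/(V − nb) = (5.08)(0.08206)(732)/(1.185 − 5.08×0.03049) = 305.15/1.0301 = 296.23 atm
a n²/V² = (5.565)(5.08)²/(1.185)² = 102.27 atm
P = 296.23 − 102.27 = 194.0 atm

P ≈ 194.0 atm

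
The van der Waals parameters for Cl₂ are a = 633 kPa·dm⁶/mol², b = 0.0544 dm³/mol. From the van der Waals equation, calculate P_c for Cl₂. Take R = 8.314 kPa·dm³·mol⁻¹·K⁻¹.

P_c ≈ 7922 kPa

For a van der Waals gas, P_c = a/(27b²).
P_c = 633/(27×(0.0544)²) = 633/0.079903 = 7922 kPa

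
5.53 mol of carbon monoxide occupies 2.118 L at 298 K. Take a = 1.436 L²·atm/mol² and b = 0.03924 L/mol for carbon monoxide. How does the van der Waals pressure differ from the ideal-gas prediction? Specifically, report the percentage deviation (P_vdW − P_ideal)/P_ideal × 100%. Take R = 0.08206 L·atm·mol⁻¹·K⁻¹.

-3.92 %

Ideal: P_ideal = nRT/V = (5.53)(0.08206)(298)/2.118 = 63.8479 atm
vdW: P = nRT/(V − nb) − a n²/V² = 135.230/1.90100 − 43.9142/4.48592 = 71.1362 − 9.78934 = 61.3469 atm
% deviation = (61.3469 − 63.8479)/63.8479 × 100% = -3.92%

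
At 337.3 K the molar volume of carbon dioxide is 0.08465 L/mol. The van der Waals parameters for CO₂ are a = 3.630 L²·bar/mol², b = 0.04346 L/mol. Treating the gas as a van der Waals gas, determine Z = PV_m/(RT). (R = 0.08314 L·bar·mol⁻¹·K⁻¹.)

P = RT/(V_m − b) − a/V_m² = (0.08314)(337.3)/(0.08465 − 0.04346) − 3.630/(0.08465)²
  = 28.043/0.041190 − 506.59 = 680.82 − 506.59 = 174.23 bar
Z = PV_m/(RT) = (174.23)(0.08465)/((0.08314)(337.3)) = 14.749/28.043 = 0.5259

Z ≈ 0.5259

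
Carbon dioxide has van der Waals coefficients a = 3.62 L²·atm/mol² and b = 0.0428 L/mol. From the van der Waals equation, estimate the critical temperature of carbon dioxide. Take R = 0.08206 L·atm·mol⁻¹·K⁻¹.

For a van der Waals gas, T_c = 8a/(27Rb).
T_c = 8×3.62/(27×0.08206×0.0428) = 28.960/0.094829 = 305.4 K

T_c ≈ 305.4 K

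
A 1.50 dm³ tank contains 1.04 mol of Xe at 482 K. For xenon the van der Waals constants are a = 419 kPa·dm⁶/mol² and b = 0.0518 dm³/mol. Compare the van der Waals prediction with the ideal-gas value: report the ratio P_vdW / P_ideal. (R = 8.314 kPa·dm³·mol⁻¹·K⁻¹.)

Ideal: P_ideal = nRT/V = (1.04)(8.314)(482)/1.50 = 2778.43 kPa
vdW: P = nRT/(V − nb) − a n²/V² = 4167.64/1.44613 − 453.190/2.25000 = 2881.93 − 201.418 = 2680.51 kPa
Ratio = 2680.51/2778.43 = 0.9648

P_vdW / P_ideal ≈ 0.9648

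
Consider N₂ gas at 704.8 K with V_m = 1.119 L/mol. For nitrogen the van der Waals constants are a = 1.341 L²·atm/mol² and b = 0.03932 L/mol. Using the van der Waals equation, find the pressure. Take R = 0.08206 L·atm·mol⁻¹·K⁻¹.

P = RT/(V_m − b) − a/V_m²
RT/(V_m − b) = (0.08206)(704.8)/(1.119 − 0.03932) = 57.836/1.0797 = 53.567 atm
a/V_m² = 1.341/(1.119)² = 1.0709 atm
P = 53.567 − 1.0709 = 52.50 atm

P ≈ 52.50 atm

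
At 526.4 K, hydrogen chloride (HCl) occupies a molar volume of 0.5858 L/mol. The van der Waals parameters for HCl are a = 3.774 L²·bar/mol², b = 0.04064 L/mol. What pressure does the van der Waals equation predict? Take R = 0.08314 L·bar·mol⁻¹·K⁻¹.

P ≈ 69.28 bar

P = RT/(V_m − b) − a/V_m²
RT/(V_m − b) = (0.08314)(526.4)/(0.5858 − 0.04064) = 43.765/0.54516 = 80.279 bar
a/V_m² = 3.774/(0.5858)² = 10.998 bar
P = 80.279 − 10.998 = 69.28 bar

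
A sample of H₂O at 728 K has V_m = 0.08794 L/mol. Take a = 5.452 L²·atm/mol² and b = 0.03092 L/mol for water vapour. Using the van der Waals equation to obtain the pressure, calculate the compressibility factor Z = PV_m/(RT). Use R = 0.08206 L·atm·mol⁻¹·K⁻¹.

P = RT/(V_m − b) − a/V_m² = (0.08206)(728)/(0.08794 − 0.03092) − 5.452/(0.08794)²
  = 59.740/0.057020 − 704.99 = 1047.7 − 704.99 = 342.7 atm
Z = PV_m/(RT) = (342.7)(0.08794)/((0.08206)(728)) = 30.137/59.740 = 0.5045

Z ≈ 0.5045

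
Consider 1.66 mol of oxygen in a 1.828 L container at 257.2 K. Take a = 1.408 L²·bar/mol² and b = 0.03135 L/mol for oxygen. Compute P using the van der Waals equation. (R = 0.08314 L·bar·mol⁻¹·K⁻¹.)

P = nRT/(V − nb) − a n²/V²
nRT/(V − nb) = (1.66)(0.08314)(257.2)/(1.828 − 1.66×0.03135) = 35.497/1.7760 = 19.987 bar
a n²/V² = (1.408)(1.66)²/(1.828)² = 1.1611 bar
P = 19.987 − 1.1611 = 18.83 bar

P ≈ 18.83 bar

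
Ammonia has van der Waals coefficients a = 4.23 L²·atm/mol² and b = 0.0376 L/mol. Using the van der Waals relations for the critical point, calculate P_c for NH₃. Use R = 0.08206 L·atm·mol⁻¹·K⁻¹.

P_c ≈ 110.8 atm

For a van der Waals gas, P_c = a/(27b²).
P_c = 4.23/(27×(0.0376)²) = 4.23/0.038172 = 110.8 atm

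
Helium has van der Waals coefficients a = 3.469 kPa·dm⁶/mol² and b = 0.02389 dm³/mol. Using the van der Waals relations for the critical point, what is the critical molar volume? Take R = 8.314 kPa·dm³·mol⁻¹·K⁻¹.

For a van der Waals gas, V_m,c = 3b.
V_m,c = 3×0.02389 = 0.07167 dm³/mol

V_m,c ≈ 0.07167 dm³/mol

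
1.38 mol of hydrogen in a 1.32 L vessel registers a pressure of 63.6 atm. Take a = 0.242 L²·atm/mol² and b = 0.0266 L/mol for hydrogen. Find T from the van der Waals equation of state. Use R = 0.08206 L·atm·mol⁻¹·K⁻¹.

T ≈ 723.7 K

T = (P + a n²/V²)(V − nb)/(nR)
P + a n²/V² = 63.6 + (0.242)(1.38)²/(1.32)² = 63.865 atm
V − nb = 1.32 − (1.38)(0.0266) = 1.2833 L
T = (63.865)(1.2833)/((1.38)(0.08206)) = 723.7 K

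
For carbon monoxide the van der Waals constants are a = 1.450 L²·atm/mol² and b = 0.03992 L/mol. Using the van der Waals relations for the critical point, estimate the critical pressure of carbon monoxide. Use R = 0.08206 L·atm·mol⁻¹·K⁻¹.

P_c ≈ 33.70 atm

For a van der Waals gas, P_c = a/(27b²).
P_c = 1.450/(27×(0.03992)²) = 1.450/0.043027 = 33.70 atm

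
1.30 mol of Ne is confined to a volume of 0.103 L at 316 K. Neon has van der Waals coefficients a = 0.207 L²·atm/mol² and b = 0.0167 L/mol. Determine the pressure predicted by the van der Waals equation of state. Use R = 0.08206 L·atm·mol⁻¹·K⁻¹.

P = nRT/(V − nb) − a n²/V²
nRT/(V − nb) = (1.30)(0.08206)(316)/(0.103 − 1.30×0.0167) = 33.710/0.081290 = 414.69 atm
a n²/V² = (0.207)(1.30)²/(0.103)² = 32.975 atm
P = 414.69 − 32.975 = 381.7 atm

P ≈ 381.7 atm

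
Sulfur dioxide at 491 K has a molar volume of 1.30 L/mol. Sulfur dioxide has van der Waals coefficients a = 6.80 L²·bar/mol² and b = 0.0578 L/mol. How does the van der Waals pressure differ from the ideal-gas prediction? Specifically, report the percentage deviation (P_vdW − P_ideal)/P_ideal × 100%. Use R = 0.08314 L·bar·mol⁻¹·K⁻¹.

Ideal: P_ideal = RT/V_m = (0.08314)(491)/1.30 = 31.4013 bar
vdW: P = RT/(V_m − b) − a/V_m² = 40.8217/1.24220 − 6.80/1.69000 = 32.8624 − 4.02367 = 28.8387 bar
% deviation = (28.8387 − 31.4013)/31.4013 × 100% = -8.16%

-8.16 %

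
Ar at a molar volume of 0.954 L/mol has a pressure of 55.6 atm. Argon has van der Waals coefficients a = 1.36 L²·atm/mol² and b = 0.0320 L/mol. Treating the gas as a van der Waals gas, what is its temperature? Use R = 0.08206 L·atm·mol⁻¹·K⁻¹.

T ≈ 641.5 K

T = (P + a/V_m²)(V_m − b)/R
P + a/V_m² = 55.6 + 1.36/(0.954)² = 57.094 atm
V_m − b = 0.954 − 0.0320 = 0.92200 L/mol
T = (57.094)(0.92200)/0.08206 = 641.5 K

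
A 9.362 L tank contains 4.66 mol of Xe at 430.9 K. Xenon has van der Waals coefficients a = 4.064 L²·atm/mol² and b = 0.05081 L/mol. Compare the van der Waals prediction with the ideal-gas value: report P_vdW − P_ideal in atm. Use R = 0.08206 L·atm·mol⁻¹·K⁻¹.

Ideal: P_ideal = nRT/V = (4.66)(0.08206)(430.9)/9.362 = 17.6005 atm
vdW: P = nRT/(V − nb) − a n²/V² = 164.776/9.12523 − 88.2522/87.6470 = 18.0572 − 1.00690 = 17.0503 atm
ΔP = 17.0503 − 17.6005 = -0.550 atm

ΔP ≈ -0.550 atm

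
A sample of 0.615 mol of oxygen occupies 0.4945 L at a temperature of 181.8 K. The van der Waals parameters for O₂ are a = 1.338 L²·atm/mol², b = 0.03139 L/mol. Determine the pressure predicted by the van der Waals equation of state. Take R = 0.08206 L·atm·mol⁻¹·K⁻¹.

P ≈ 17.24 atm

P = nRT/(V − nb) − a n²/V²
nRT/(V − nb) = (0.615)(0.08206)(181.8)/(0.4945 − 0.615×0.03139) = 9.1749/0.47520 = 19.307 atm
a n²/V² = (1.338)(0.615)²/(0.4945)² = 2.0695 atm
P = 19.307 − 2.0695 = 17.24 atm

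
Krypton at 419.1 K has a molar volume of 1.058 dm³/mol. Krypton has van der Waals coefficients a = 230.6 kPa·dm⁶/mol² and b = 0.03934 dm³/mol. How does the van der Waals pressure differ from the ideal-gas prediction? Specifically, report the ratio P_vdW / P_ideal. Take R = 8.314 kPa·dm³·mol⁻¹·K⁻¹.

P_vdW / P_ideal ≈ 0.9761

Ideal: P_ideal = RT/V_m = (8.314)(419.1)/1.058 = 3293.38 kPa
vdW: P = RT/(V_m − b) − a/V_m² = 3484.40/1.01866 − 230.6/1.11936 = 3420.57 − 206.011 = 3214.56 kPa
Ratio = 3214.56/3293.38 = 0.9761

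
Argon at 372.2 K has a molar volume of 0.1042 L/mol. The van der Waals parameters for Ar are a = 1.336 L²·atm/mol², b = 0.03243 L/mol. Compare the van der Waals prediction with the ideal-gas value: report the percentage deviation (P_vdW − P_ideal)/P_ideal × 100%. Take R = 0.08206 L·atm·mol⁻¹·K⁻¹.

Ideal: P_ideal = RT/V_m = (0.08206)(372.2)/0.1042 = 293.116 atm
vdW: P = RT/(V_m − b) − a/V_m² = 30.5427/0.0717700 − 1.336/0.0108576 = 425.564 − 123.047 = 302.517 atm
% deviation = (302.517 − 293.116)/293.116 × 100% = 3.21%

3.21 %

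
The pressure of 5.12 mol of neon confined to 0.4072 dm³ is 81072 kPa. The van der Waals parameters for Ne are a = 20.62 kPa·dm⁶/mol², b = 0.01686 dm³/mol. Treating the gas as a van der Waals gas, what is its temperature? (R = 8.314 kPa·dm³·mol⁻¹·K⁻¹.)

T = (P + a n²/V²)(V − nb)/(nR)
P + a n²/V² = 81072 + (20.62)(5.12)²/(0.4072)² = 84332 kPa
V − nb = 0.4072 − (5.12)(0.01686) = 0.32088 dm³
T = (84332)(0.32088)/((5.12)(8.314)) = 635.7 K

T ≈ 635.7 K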